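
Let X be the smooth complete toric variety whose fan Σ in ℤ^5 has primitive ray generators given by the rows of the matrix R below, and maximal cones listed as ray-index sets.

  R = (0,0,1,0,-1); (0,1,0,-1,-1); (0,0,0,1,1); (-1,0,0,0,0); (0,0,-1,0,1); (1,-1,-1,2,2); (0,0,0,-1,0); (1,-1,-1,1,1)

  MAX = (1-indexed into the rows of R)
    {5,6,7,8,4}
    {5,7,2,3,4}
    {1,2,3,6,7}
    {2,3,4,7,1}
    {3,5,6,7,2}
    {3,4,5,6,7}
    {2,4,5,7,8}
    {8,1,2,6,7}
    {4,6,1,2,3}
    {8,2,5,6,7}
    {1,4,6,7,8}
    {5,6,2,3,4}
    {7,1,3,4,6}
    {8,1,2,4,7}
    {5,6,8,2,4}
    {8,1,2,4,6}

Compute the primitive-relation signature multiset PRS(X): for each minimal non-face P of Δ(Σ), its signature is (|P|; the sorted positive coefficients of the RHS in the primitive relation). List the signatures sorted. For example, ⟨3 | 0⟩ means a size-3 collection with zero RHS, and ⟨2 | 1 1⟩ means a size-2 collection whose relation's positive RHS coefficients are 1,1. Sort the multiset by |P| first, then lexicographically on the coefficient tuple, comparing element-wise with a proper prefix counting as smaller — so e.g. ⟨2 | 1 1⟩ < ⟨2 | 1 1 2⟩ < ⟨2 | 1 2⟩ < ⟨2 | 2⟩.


|primitive collections| = 3. Relations:

  • {1,5}:  v_{1} + v_{5} = 0  so sig = ⟨2 | 0⟩
  • {3,8}:  v_{3} + v_{8} = v_{6}  so sig = ⟨2 | 1⟩
  • {2,4,6,7}:  v_{2} + v_{4} + v_{6} + v_{7} = v_{5}  so sig = ⟨4 | 1⟩

Hence PRS(X_Σ) =
    |P|=2: 2 collections, coeffs (), (1)
    |P|=4: 1 collection, coeffs (1)


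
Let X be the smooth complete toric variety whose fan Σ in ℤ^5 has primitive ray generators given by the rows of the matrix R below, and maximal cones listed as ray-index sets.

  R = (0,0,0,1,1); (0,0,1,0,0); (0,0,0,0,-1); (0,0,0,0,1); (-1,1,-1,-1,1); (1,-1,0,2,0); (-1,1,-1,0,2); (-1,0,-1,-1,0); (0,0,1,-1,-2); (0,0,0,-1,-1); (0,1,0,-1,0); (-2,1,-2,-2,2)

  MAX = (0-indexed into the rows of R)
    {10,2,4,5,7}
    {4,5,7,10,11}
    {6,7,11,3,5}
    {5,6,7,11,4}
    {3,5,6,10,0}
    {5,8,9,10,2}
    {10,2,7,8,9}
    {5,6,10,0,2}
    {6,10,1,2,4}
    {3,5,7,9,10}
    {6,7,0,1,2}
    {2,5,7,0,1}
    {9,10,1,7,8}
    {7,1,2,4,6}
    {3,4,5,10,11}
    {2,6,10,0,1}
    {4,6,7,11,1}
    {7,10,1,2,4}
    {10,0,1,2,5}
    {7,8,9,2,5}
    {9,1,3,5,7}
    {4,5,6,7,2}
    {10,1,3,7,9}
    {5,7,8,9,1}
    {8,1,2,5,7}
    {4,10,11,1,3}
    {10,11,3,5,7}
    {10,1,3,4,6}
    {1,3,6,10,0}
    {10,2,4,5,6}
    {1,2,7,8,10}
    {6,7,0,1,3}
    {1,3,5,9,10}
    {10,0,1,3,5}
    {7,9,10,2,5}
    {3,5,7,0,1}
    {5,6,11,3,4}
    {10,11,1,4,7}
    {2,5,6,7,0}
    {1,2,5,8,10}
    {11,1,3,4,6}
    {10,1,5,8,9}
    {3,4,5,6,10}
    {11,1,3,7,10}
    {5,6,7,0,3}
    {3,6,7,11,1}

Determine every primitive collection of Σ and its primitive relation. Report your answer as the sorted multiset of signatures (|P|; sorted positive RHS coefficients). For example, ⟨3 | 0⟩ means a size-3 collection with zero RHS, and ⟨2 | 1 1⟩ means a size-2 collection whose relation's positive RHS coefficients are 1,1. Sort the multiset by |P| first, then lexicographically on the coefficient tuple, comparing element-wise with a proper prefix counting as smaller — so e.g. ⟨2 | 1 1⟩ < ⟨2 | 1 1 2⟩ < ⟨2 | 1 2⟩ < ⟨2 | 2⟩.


The 23 primitive collections of Σ (r=12, n=5):

  • {0,9}:  v_{0} + v_{9} = 0  ⇒ sig = ⟨2 | 0⟩
  • {2,3}:  v_{2} + v_{3} = 0  ⇒ sig = ⟨2 | 0⟩
  • {0,4}:  v_{0} + v_{4} = v_{6}  ⇒ sig = ⟨2 | 1⟩
  • {6,9}:  v_{6} + v_{9} = v_{4}  ⇒ sig = ⟨2 | 1⟩
  • {0,8}:  v_{0} + v_{8} = v_{1} + v_{2}  ⇒ sig = ⟨2 | 1 1⟩
  • {2,11}:  v_{2} + v_{11} = v_{4} + v_{7}  ⇒ sig = ⟨2 | 1 1⟩
  • {3,8}:  v_{3} + v_{8} = v_{1} + v_{9}  ⇒ sig = ⟨2 | 1 1⟩
  • {4,9}:  v_{4} + v_{9} = v_{7} + v_{10}  ⇒ sig = ⟨2 | 1 1⟩
  • {0,11}:  v_{0} + v_{11} = v_{3} + v_{6} + v_{7}  ⇒ sig = ⟨2 | 1 1 1⟩
  • {6,8}:  v_{6} + v_{8} = v_{1} + v_{2} + v_{4}  ⇒ sig = ⟨2 | 1 1 1⟩
  • {4,8}:  v_{4} + v_{8} = v_{1} + v_{2} + v_{7} + v_{10}  ⇒ sig = ⟨2 | 1 1 1 1⟩
  • {8,11}:  v_{8} + v_{11} = v_{1} + 2·v_{7} + v_{10}  ⇒ sig = ⟨2 | 1 1 2⟩
  • {9,11}:  v_{9} + v_{11} = v_{3} + 2·v_{7} + v_{10}  ⇒ sig = ⟨2 | 1 1 2⟩
  • {0,7,10}:  v_{0} + v_{7} + v_{10} = v_{4}  ⇒ sig = ⟨3 | 1⟩
  • {1,2,9}:  v_{1} + v_{2} + v_{9} = v_{8}  ⇒ sig = ⟨3 | 1⟩
  • {1,4,5}:  v_{1} + v_{4} + v_{5} = v_{0}  ⇒ sig = ⟨3 | 1⟩
  • {3,4,7}:  v_{3} + v_{4} + v_{7} = v_{11}  ⇒ sig = ⟨3 | 1⟩
  • {1,5,11}:  v_{1} + v_{5} + v_{11} = v_{0} + v_{3} + v_{7}  ⇒ sig = ⟨3 | 1 1 1⟩
  • {6,10,11}:  v_{6} + v_{10} + v_{11} = v_{3} + 3·v_{4}  ⇒ sig = ⟨3 | 1 3⟩
  • {1,5,6}:  v_{1} + v_{5} + v_{6} = 2·v_{0}  ⇒ sig = ⟨3 | 2⟩
  • {6,7,10}:  v_{6} + v_{7} + v_{10} = 2·v_{4}  ⇒ sig = ⟨3 | 2⟩
  • {1,5,7,10}:  v_{1} + v_{5} + v_{7} + v_{10} = 0  ⇒ sig = ⟨4 | 0⟩
  • {5,7,8,10}:  v_{5} + v_{7} + v_{8} + v_{10} = v_{2} + v_{9}  ⇒ sig = ⟨4 | 1 1⟩

Signatures (|P|; sorted positive RHS coefficients), sorted:
{ ⟨2 | 0⟩ ×2,  ⟨2 | 1⟩ ×2,  ⟨2 | 1 1⟩ ×4,  ⟨2 | 1 1 1⟩ ×2,  ⟨2 | 1 1 1 1⟩,  ⟨2 | 1 1 2⟩ ×2,  ⟨3 | 1⟩ ×4,  ⟨3 | 1 1 1⟩,  ⟨3 | 1 3⟩,  ⟨3 | 2⟩ ×2,  ⟨4 | 0⟩,  ⟨4 | 1 1⟩ }


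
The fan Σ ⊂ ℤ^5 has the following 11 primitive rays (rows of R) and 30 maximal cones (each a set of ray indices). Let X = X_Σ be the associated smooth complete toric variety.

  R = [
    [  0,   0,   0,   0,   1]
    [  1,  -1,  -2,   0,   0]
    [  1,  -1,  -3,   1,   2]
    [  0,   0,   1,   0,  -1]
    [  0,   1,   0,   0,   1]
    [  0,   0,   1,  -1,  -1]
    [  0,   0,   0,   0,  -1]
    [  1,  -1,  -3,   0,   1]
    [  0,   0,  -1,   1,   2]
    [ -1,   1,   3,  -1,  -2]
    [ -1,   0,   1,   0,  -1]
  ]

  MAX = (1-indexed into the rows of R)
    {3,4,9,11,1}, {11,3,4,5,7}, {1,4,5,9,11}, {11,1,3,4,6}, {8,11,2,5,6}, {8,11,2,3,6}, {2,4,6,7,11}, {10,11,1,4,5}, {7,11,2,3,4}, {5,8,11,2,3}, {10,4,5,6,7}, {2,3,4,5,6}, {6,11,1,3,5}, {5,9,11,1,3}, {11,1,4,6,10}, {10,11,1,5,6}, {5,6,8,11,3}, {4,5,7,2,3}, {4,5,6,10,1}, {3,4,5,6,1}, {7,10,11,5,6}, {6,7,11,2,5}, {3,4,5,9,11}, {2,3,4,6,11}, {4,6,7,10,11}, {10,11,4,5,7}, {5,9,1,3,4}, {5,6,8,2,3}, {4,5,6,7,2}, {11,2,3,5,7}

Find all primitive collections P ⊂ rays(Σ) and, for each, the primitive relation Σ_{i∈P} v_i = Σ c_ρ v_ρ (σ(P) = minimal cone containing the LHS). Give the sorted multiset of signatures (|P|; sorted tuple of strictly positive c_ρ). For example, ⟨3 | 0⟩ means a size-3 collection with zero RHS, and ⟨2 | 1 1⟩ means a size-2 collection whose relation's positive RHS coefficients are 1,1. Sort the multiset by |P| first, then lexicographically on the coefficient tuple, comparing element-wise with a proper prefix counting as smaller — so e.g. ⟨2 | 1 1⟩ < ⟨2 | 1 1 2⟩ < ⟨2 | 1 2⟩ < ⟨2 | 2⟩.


18 minimal non-faces of Δ(Σ) (on 11 rays):

  P = {1,7}:  v_{1} + v_{7} = 0  ⟹  sig = ⟨2 | 0⟩
  P = {3,10}:  v_{3} + v_{10} = 0  ⟹  sig = ⟨2 | 0⟩
  P = {2,9}:  v_{2} + v_{9} = v_{3}  ⟹  sig = ⟨2 | 1⟩
  P = {4,8}:  v_{4} + v_{8} = v_{2}  ⟹  sig = ⟨2 | 1⟩
  P = {6,9}:  v_{6} + v_{9} = v_{1}  ⟹  sig = ⟨2 | 1⟩
  P = {1,2}:  v_{1} + v_{2} = v_{3} + v_{6}  ⟹  sig = ⟨2 | 1 1⟩
  P = {2,10}:  v_{2} + v_{10} = v_{6} + v_{7}  ⟹  sig = ⟨2 | 1 1⟩
  P = {7,9}:  v_{7} + v_{9} = v_{3} + v_{4} + v_{5} + v_{11}  ⟹  sig = ⟨2 | 1 1 1 1⟩
  P = {8,10}:  v_{8} + v_{10} = v_{2} + v_{5} + v_{6} + v_{11}  ⟹  sig = ⟨2 | 1 1 1 1⟩
  P = {9,10}:  v_{9} + v_{10} = v_{1} + v_{4} + v_{5} + v_{11}  ⟹  sig = ⟨2 | 1 1 1 1⟩
  P = {8,9}:  v_{8} + v_{9} = 2·v_{3} + v_{5} + v_{6} + v_{11}  ⟹  sig = ⟨2 | 1 1 1 2⟩
  P = {7,8}:  v_{7} + v_{8} = 2·v_{2} + v_{5} + v_{11}  ⟹  sig = ⟨2 | 1 1 2⟩
  P = {1,8}:  v_{1} + v_{8} = 2·v_{3} + v_{5} + 2·v_{6} + v_{11}  ⟹  sig = ⟨2 | 1 1 2 2⟩
  P = {3,6,7}:  v_{3} + v_{6} + v_{7} = v_{2}  ⟹  sig = ⟨3 | 1⟩
  P = {2,4,5,11}:  v_{2} + v_{4} + v_{5} + v_{11} = v_{7}  ⟹  sig = ⟨4 | 1⟩
  P = {4,5,6,11}:  v_{4} + v_{5} + v_{6} + v_{11} = v_{10}  ⟹  sig = ⟨4 | 1⟩
  P = {1,3,4,5,11}:  v_{1} + v_{3} + v_{4} + v_{5} + v_{11} = v_{9}  ⟹  sig = ⟨5 | 1⟩
  P = {2,3,5,6,11}:  v_{2} + v_{3} + v_{5} + v_{6} + v_{11} = v_{8}  ⟹  sig = ⟨5 | 1⟩

Hence PRS(X_Σ) =
[⟨2 | 0⟩, ⟨2 | 0⟩, ⟨2 | 1⟩, ⟨2 | 1⟩, ⟨2 | 1⟩, ⟨2 | 1 1⟩, ⟨2 | 1 1⟩, ⟨2 | 1 1 1 1⟩, ⟨2 | 1 1 1 1⟩, ⟨2 | 1 1 1 1⟩, ⟨2 | 1 1 1 2⟩, ⟨2 | 1 1 2⟩, ⟨2 | 1 1 2 2⟩, ⟨3 | 1⟩, ⟨4 | 1⟩, ⟨4 | 1⟩, ⟨5 | 1⟩, ⟨5 | 1⟩]


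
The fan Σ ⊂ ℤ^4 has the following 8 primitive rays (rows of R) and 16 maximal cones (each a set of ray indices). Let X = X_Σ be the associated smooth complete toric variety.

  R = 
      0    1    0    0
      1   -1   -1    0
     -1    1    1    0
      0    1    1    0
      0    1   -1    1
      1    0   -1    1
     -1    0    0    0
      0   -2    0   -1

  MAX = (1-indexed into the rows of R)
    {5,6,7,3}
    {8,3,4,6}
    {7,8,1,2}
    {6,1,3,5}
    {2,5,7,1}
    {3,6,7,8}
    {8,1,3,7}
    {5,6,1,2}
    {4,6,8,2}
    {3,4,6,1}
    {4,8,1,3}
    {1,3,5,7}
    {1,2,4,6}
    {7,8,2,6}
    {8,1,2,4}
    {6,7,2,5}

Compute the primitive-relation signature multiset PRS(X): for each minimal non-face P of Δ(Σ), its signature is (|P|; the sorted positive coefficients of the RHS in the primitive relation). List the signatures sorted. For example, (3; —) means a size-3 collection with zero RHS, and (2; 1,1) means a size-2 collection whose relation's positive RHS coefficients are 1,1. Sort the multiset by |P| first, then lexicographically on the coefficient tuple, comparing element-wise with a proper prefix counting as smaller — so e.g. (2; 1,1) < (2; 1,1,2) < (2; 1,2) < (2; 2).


|primitive collections| = 6. Relations:

  P = {2,3}:  v_{2} + v_{3} = 0  ⟹  sig = (2; —)
  P = {4,7}:  v_{4} + v_{7} = v_{3}  ⟹  sig = (2; 1)
  P = {5,8}:  v_{5} + v_{8} = v_{2} + v_{7}  ⟹  sig = (2; 1,1)
  P = {4,5}:  v_{4} + v_{5} = v_{1} + v_{3} + v_{6}  ⟹  sig = (2; 1,1,1)
  P = {1,6,7}:  v_{1} + v_{6} + v_{7} = v_{5}  ⟹  sig = (3; 1)
  P = {1,6,8}:  v_{1} + v_{6} + v_{8} = v_{2}  ⟹  sig = (3; 1)

so the primitive-relation signature multiset is
    |P|=2: 4 collections, coeffs (), (1), (1,1), (1,1,1)
    |P|=3: 2 collections, coeffs (1), (1)


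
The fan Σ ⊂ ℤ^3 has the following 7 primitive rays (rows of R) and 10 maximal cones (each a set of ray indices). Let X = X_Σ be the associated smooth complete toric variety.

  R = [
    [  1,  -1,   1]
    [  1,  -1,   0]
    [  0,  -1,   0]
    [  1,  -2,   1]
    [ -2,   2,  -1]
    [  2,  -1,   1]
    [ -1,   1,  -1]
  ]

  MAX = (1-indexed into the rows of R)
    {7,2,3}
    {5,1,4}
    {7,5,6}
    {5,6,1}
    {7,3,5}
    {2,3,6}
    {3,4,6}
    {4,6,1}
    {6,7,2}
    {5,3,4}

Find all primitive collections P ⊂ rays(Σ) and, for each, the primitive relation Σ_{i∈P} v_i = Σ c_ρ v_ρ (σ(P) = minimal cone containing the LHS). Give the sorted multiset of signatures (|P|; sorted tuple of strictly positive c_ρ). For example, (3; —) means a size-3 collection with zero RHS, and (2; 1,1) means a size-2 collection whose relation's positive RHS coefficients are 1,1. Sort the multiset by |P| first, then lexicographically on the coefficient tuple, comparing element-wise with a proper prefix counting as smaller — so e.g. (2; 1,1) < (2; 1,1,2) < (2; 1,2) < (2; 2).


The 9 primitive collections of Σ (r=7, n=3):

  {1,7}:  v_{1} + v_{7} = 0  so sig = (2; —)
  {1,3}:  v_{1} + v_{3} = v_{4}  so sig = (2; 1)
  {2,5}:  v_{2} + v_{5} = v_{7}  so sig = (2; 1)
  {4,7}:  v_{4} + v_{7} = v_{3}  so sig = (2; 1)
  {1,2}:  v_{1} + v_{2} = v_{3} + v_{6}  so sig = (2; 1,1)
  {2,4}:  v_{2} + v_{4} = 2·v_{3} + v_{6}  so sig = (2; 1,2)
  {3,5,6}:  v_{3} + v_{5} + v_{6} = 0  so sig = (3; —)
  {3,6,7}:  v_{3} + v_{6} + v_{7} = v_{2}  so sig = (3; 1)
  {4,5,6}:  v_{4} + v_{5} + v_{6} = v_{1}  so sig = (3; 1)

Signatures (|P|; sorted positive RHS coefficients), sorted:
[(2; —), (2; 1), (2; 1), (2; 1), (2; 1,1), (2; 1,2), (3; —), (3; 1), (3; 1)]


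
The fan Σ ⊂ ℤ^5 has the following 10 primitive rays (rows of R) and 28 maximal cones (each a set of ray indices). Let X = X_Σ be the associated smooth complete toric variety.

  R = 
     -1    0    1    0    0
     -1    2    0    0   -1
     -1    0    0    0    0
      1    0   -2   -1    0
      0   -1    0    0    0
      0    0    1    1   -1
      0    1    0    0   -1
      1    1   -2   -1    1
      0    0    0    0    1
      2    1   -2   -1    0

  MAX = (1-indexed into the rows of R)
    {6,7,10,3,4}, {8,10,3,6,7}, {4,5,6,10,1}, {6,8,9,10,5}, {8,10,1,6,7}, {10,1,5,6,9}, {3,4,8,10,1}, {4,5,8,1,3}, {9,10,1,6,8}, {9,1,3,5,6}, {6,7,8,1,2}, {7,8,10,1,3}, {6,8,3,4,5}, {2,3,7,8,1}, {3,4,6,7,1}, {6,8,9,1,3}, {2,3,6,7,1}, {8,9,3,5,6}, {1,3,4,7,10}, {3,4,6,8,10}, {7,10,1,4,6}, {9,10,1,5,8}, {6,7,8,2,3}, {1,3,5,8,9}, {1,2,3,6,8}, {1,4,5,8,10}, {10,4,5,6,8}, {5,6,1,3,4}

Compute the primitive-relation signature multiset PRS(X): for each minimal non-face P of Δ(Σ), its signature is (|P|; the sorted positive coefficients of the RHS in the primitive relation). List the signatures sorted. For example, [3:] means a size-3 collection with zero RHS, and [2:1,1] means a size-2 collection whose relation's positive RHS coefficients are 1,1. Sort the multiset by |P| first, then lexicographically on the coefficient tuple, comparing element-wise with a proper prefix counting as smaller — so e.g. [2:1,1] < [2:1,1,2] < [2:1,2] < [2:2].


14 collections generate NE(X_Σ); each relation:

  {2,5}:  v_{2} + v_{5} = v_{3} + v_{7}  ⇒ sig = [2:1,1]
  {4,9}:  v_{4} + v_{9} = v_{5} + v_{8}  ⇒ sig = [2:1,1]
  {5,7}:  v_{5} + v_{7} = v_{1} + v_{4} + v_{6}  ⇒ sig = [2:1,1,1]
  {7,9}:  v_{7} + v_{9} = v_{1} + v_{6} + v_{8}  ⇒ sig = [2:1,1,1]
  {2,4}:  v_{2} + v_{4} = 2·v_{3} + v_{7} + v_{10}  ⇒ sig = [2:1,1,2]
  {2,10}:  v_{2} + v_{10} = 2·v_{7} + v_{8}  ⇒ sig = [2:1,2]
  {2,9}:  v_{2} + v_{9} = 2·v_{1} + v_{3} + 2·v_{6} + 2·v_{8}  ⇒ sig = [2:1,2,2,2]
  {3,5,10}:  v_{3} + v_{5} + v_{10} = v_{4}  ⇒ sig = [3:1]
  {3,9,10}:  v_{3} + v_{9} + v_{10} = v_{8}  ⇒ sig = [3:1]
  {4,7,8}:  v_{4} + v_{7} + v_{8} = 2·v_{3} + 2·v_{10}  ⇒ sig = [3:2,2]
  {1,5,6,8}:  v_{1} + v_{5} + v_{6} + v_{8} = 0  ⇒ sig = [4:]
  {1,3,6,10}:  v_{1} + v_{3} + v_{6} + v_{10} = v_{7}  ⇒ sig = [4:1]
  {1,4,6,8}:  v_{1} + v_{4} + v_{6} + v_{8} = v_{3} + v_{10}  ⇒ sig = [4:1,1]
  {1,3,6,7,8}:  v_{1} + v_{3} + v_{6} + v_{7} + v_{8} = v_{2}  ⇒ sig = [5:1]

Signatures (|P|; sorted positive RHS coefficients), sorted:
[[2:1,1], [2:1,1], [2:1,1,1], [2:1,1,1], [2:1,1,2], [2:1,2], [2:1,2,2,2], [3:1], [3:1], [3:2,2], [4:], [4:1], [4:1,1], [5:1]]


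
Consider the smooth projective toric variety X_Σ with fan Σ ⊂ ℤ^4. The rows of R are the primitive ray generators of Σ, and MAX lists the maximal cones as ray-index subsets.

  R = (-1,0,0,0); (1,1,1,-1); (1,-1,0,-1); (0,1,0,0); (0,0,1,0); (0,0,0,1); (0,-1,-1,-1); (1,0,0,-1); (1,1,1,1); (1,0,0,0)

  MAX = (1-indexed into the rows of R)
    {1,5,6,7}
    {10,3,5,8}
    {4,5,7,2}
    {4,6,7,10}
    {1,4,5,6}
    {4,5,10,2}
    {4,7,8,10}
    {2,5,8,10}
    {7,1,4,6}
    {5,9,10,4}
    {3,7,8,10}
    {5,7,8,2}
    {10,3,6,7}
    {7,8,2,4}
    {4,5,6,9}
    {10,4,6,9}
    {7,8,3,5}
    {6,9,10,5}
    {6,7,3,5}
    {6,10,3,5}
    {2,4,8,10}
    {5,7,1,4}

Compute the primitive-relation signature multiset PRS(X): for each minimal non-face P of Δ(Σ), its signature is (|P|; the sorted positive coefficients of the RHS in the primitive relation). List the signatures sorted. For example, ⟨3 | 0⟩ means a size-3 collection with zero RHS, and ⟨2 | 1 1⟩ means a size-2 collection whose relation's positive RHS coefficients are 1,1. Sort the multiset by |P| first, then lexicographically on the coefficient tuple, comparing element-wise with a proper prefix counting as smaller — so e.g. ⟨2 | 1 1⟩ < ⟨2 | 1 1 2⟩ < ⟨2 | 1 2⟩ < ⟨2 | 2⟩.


Σ has 18 primitive collections:

  P={1,10}:  v_{1} + v_{10} = 0  so sig = ⟨2 | 0⟩
  P={3,4}:  v_{3} + v_{4} = v_{8}  so sig = ⟨2 | 1⟩
  P={6,8}:  v_{6} + v_{8} = v_{10}  so sig = ⟨2 | 1⟩
  P={7,9}:  v_{7} + v_{9} = v_{10}  so sig = ⟨2 | 1⟩
  P={1,3}:  v_{1} + v_{3} = v_{5} + v_{7}  so sig = ⟨2 | 1 1⟩
  P={1,8}:  v_{1} + v_{8} = v_{4} + v_{5} + v_{7}  so sig = ⟨2 | 1 1 1⟩
  P={1,9}:  v_{1} + v_{9} = v_{4} + v_{5} + v_{6}  so sig = ⟨2 | 1 1 1⟩
  P={2,6}:  v_{2} + v_{6} = v_{4} + v_{5} + v_{10}  so sig = ⟨2 | 1 1 1⟩
  P={8,9}:  v_{8} + v_{9} = v_{4} + v_{5} + 2·v_{10}  so sig = ⟨2 | 1 1 2⟩
  P={2,3}:  v_{2} + v_{3} = v_{5} + 2·v_{8}  so sig = ⟨2 | 1 2⟩
  P={3,9}:  v_{3} + v_{9} = v_{5} + 2·v_{10}  so sig = ⟨2 | 1 2⟩
  P={1,2}:  v_{1} + v_{2} = 2·v_{4} + 2·v_{5} + v_{7}  so sig = ⟨2 | 1 2 2⟩
  P={2,9}:  v_{2} + v_{9} = 2·v_{4} + 2·v_{5} + 2·v_{10}  so sig = ⟨2 | 2 2 2⟩
  P={4,5,8}:  v_{4} + v_{5} + v_{8} = v_{2}  so sig = ⟨3 | 1⟩
  P={5,7,10}:  v_{5} + v_{7} + v_{10} = v_{3}  so sig = ⟨3 | 1⟩
  P={2,7,10}:  v_{2} + v_{7} + v_{10} = 2·v_{8}  so sig = ⟨3 | 2⟩
  P={4,5,6,7}:  v_{4} + v_{5} + v_{6} + v_{7} = 0  so sig = ⟨4 | 0⟩
  P={4,5,6,10}:  v_{4} + v_{5} + v_{6} + v_{10} = v_{9}  so sig = ⟨4 | 1⟩

Hence PRS(X_Σ) =
    |P|=2: 13 collections, coeffs (), (1), (1), (1), (1,1), (1,1,1), (1,1,1), (1,1,1), (1,1,2), (1,2), (1,2), (1,2,2), (2,2,2)
    |P|=3: 3 collections, coeffs (1), (1), (2)
    |P|=4: 2 collections, coeffs (), (1)


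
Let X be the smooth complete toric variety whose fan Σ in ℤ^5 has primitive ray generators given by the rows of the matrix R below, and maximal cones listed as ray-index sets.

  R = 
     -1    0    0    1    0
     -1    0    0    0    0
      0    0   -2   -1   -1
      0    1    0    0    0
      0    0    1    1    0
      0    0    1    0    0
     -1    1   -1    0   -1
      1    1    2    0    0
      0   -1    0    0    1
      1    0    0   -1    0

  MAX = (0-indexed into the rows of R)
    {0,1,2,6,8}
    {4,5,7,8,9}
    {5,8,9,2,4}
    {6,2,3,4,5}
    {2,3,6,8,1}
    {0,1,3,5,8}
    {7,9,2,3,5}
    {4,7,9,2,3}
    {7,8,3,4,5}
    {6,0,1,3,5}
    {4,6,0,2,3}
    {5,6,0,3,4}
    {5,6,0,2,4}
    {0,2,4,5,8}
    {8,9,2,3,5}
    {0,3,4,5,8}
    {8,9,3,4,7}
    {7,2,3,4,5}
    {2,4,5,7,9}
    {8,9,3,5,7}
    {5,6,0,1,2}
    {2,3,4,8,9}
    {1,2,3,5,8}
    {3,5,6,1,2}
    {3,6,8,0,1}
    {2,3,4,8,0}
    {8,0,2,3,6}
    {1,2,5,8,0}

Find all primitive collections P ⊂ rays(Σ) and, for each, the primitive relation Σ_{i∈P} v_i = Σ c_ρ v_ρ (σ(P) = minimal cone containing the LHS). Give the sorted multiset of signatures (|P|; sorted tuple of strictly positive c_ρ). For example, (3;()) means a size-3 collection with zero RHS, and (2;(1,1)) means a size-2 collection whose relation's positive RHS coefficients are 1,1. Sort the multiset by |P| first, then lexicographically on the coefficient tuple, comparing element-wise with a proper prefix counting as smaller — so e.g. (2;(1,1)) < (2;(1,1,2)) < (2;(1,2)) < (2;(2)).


Minimal non-faces — 14 found among 10 rays, 28 max cones:

  • {0,9}:  v_{0} + v_{9} = 0 ; sig = (2;())
  • {1,4}:  v_{1} + v_{4} = v_{0} + v_{5} ; sig = (2;(1,1))
  • {0,7}:  v_{0} + v_{7} = v_{3} + v_{4} + v_{5} ; sig = (2;(1,1,1))
  • {6,9}:  v_{6} + v_{9} = v_{2} + v_{3} + v_{5} ; sig = (2;(1,1,1))
  • {1,9}:  v_{1} + v_{9} = v_{2} + v_{3} + 2·v_{5} + v_{8} ; sig = (2;(1,1,1,2))
  • {6,7}:  v_{6} + v_{7} = v_{2} + 2·v_{3} + v_{4} + 2·v_{5} ; sig = (2;(1,1,2,2))
  • {1,7}:  v_{1} + v_{7} = v_{3} + 2·v_{5} ; sig = (2;(1,2))
  • {2,7,8}:  v_{2} + v_{7} + v_{8} = v_{9} ; sig = (3;(1))
  • {4,6,8}:  v_{4} + v_{6} + v_{8} = v_{0} ; sig = (3;(1))
  • {5,6,8}:  v_{5} + v_{6} + v_{8} = v_{1} ; sig = (3;(1))
  • {0,2,3,5}:  v_{0} + v_{2} + v_{3} + v_{5} = v_{6} ; sig = (4;(1))
  • {3,4,5,9}:  v_{3} + v_{4} + v_{5} + v_{9} = v_{7} ; sig = (4;(1))
  • {0,1,2,3}:  v_{0} + v_{1} + v_{2} + v_{3} = 2·v_{6} + v_{8} ; sig = (4;(1,2))
  • {2,3,4,5,8}:  v_{2} + v_{3} + v_{4} + v_{5} + v_{8} = 0 ; sig = (5;())

Sorted signature multiset PRS(X):
    (2;())
    (2;(1,1))
    (2;(1,1,1))
    (2;(1,1,1))
    (2;(1,1,1,2))
    (2;(1,1,2,2))
    (2;(1,2))
    (3;(1))
    (3;(1))
    (3;(1))
    (4;(1))
    (4;(1))
    (4;(1,2))
    (5;())


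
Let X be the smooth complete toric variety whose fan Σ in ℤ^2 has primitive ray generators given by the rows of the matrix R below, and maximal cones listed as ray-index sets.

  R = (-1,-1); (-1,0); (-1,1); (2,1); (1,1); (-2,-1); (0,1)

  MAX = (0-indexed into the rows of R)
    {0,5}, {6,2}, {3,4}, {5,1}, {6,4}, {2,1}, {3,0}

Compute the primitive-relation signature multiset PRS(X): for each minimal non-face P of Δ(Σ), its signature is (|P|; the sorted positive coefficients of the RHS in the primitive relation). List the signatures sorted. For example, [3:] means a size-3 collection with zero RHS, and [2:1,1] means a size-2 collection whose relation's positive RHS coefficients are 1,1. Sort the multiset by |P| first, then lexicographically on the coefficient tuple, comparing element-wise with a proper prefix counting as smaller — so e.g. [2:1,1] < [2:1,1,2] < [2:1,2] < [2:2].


The 14 primitive collections of Σ (r=7, n=2):

  P={0,4}:  v_{0} + v_{4} = 0  so sig = [2:]
  P={3,5}:  v_{3} + v_{5} = 0  so sig = [2:]
  P={0,1}:  v_{0} + v_{1} = v_{5}  so sig = [2:1]
  P={0,6}:  v_{0} + v_{6} = v_{1}  so sig = [2:1]
  P={1,3}:  v_{1} + v_{3} = v_{4}  so sig = [2:1]
  P={1,4}:  v_{1} + v_{4} = v_{6}  so sig = [2:1]
  P={1,6}:  v_{1} + v_{6} = v_{2}  so sig = [2:1]
  P={4,5}:  v_{4} + v_{5} = v_{1}  so sig = [2:1]
  P={2,3}:  v_{2} + v_{3} = v_{4} + v_{6}  so sig = [2:1,1]
  P={0,2}:  v_{0} + v_{2} = 2·v_{1}  so sig = [2:2]
  P={2,4}:  v_{2} + v_{4} = 2·v_{6}  so sig = [2:2]
  P={3,6}:  v_{3} + v_{6} = 2·v_{4}  so sig = [2:2]
  P={5,6}:  v_{5} + v_{6} = 2·v_{1}  so sig = [2:2]
  P={2,5}:  v_{2} + v_{5} = 3·v_{1}  so sig = [2:3]

Sorted signature multiset PRS(X):
    [2:]
    [2:]
    [2:1]
    [2:1]
    [2:1]
    [2:1]
    [2:1]
    [2:1]
    [2:1,1]
    [2:2]
    [2:2]
    [2:2]
    [2:2]
    [2:3]


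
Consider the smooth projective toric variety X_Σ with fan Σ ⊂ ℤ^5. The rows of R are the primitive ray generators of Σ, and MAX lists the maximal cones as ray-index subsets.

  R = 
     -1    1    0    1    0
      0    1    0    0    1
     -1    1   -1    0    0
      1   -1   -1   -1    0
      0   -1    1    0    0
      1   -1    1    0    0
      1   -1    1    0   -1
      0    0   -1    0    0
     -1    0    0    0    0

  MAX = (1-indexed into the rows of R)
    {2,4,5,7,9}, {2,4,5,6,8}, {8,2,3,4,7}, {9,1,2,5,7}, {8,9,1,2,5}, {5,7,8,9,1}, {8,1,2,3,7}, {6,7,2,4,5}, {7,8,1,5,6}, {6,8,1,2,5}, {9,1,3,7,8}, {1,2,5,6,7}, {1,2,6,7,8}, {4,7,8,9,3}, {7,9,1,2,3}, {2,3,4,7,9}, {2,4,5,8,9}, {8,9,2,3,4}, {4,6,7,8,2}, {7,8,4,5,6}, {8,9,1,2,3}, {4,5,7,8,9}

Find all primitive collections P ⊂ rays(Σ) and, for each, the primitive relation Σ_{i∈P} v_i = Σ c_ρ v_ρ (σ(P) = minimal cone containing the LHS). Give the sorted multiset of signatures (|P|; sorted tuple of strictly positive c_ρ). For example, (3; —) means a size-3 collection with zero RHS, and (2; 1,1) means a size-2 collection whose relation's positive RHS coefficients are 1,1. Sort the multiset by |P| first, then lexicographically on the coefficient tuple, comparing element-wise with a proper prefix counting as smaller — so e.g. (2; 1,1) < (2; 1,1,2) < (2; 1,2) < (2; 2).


6 collections generate NE(X_Σ); each relation:

  P = {3,6}:  v_{3} + v_{6} = 0  so sig = (2; —)
  P = {1,4}:  v_{1} + v_{4} = v_{8}  so sig = (2; 1)
  P = {3,5}:  v_{3} + v_{5} = v_{9}  so sig = (2; 1)
  P = {6,9}:  v_{6} + v_{9} = v_{5}  so sig = (2; 1)
  P = {2,7,8,9}:  v_{2} + v_{7} + v_{8} + v_{9} = 0  so sig = (4; —)
  P = {2,5,7,8}:  v_{2} + v_{5} + v_{7} + v_{8} = v_{6}  so sig = (4; 1)

Signatures (|P|; sorted positive RHS coefficients), sorted:
{ (2; —),  (2; 1) ×3,  (4; —),  (4; 1) }


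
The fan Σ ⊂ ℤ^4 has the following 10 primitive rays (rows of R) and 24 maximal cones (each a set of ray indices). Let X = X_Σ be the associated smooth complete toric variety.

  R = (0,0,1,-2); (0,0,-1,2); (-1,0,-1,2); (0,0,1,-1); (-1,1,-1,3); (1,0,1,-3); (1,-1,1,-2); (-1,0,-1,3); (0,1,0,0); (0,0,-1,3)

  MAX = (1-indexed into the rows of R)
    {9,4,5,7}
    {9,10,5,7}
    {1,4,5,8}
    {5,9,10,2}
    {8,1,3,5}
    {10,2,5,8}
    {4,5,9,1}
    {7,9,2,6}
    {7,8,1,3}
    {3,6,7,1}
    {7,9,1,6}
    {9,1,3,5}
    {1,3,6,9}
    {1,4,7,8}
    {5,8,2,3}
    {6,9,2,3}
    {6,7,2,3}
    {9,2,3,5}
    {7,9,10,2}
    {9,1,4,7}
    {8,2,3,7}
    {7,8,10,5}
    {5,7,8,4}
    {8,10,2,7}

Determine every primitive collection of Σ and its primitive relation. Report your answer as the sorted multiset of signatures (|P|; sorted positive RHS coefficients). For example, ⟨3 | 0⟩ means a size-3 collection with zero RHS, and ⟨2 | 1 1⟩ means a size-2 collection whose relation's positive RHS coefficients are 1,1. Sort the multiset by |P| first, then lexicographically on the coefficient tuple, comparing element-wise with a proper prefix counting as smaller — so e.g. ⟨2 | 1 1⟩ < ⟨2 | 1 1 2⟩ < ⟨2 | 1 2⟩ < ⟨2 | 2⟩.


|primitive collections| = 15. Relations:

  • {1,2}:  v_{1} + v_{2} = 0  ⇒ sig = ⟨2 | 0⟩
  • {6,8}:  v_{6} + v_{8} = 0  ⇒ sig = ⟨2 | 0⟩
  • {5,6}:  v_{5} + v_{6} = v_{9}  ⇒ sig = ⟨2 | 1⟩
  • {8,9}:  v_{8} + v_{9} = v_{5}  ⇒ sig = ⟨2 | 1⟩
  • {1,10}:  v_{1} + v_{10} = v_{5} + v_{7}  ⇒ sig = ⟨2 | 1 1⟩
  • {2,4}:  v_{2} + v_{4} = v_{5} + v_{7}  ⇒ sig = ⟨2 | 1 1⟩
  • {3,4}:  v_{3} + v_{4} = v_{1} + v_{8}  ⇒ sig = ⟨2 | 1 1⟩
  • {3,10}:  v_{3} + v_{10} = v_{2} + v_{8}  ⇒ sig = ⟨2 | 1 1⟩
  • {4,6}:  v_{4} + v_{6} = v_{1} + v_{7} + v_{9}  ⇒ sig = ⟨2 | 1 1 1⟩
  • {6,10}:  v_{6} + v_{10} = v_{2} + v_{7} + v_{9}  ⇒ sig = ⟨2 | 1 1 1⟩
  • {4,10}:  v_{4} + v_{10} = 2·v_{5} + 2·v_{7}  ⇒ sig = ⟨2 | 2 2⟩
  • {3,7,9}:  v_{3} + v_{7} + v_{9} = 0  ⇒ sig = ⟨3 | 0⟩
  • {1,5,7}:  v_{1} + v_{5} + v_{7} = v_{4}  ⇒ sig = ⟨3 | 1⟩
  • {2,5,7}:  v_{2} + v_{5} + v_{7} = v_{10}  ⇒ sig = ⟨3 | 1⟩
  • {3,5,7}:  v_{3} + v_{5} + v_{7} = v_{8}  ⇒ sig = ⟨3 | 1⟩

Signatures (|P|; sorted positive RHS coefficients), sorted:
[⟨2 | 0⟩, ⟨2 | 0⟩, ⟨2 | 1⟩, ⟨2 | 1⟩, ⟨2 | 1 1⟩, ⟨2 | 1 1⟩, ⟨2 | 1 1⟩, ⟨2 | 1 1⟩, ⟨2 | 1 1 1⟩, ⟨2 | 1 1 1⟩, ⟨2 | 2 2⟩, ⟨3 | 0⟩, ⟨3 | 1⟩, ⟨3 | 1⟩, ⟨3 | 1⟩]


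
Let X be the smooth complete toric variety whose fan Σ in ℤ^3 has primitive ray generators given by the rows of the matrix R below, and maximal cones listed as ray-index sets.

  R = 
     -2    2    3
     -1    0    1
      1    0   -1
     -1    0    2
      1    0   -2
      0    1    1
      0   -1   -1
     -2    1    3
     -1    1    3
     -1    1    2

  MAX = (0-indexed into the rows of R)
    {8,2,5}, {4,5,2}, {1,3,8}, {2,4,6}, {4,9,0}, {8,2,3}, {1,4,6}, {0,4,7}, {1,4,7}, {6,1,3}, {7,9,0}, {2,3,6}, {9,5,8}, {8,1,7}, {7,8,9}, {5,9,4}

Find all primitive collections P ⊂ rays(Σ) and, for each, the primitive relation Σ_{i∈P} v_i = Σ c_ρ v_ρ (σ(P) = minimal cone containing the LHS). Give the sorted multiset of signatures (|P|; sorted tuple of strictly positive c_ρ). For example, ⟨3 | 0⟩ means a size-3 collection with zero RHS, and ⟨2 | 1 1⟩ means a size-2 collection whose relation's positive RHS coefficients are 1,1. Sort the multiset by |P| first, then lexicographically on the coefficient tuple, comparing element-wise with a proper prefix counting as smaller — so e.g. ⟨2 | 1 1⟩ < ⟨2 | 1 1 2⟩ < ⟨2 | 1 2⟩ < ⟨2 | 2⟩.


The 22 primitive collections of Σ (r=10, n=3):

  P={1,2}:  v_{1} + v_{2} = 0 ; sig = ⟨2 | 0⟩
  P={3,4}:  v_{3} + v_{4} = 0 ; sig = ⟨2 | 0⟩
  P={5,6}:  v_{5} + v_{6} = 0 ; sig = ⟨2 | 0⟩
  P={1,5}:  v_{1} + v_{5} = v_{9} ; sig = ⟨2 | 1⟩
  P={1,9}:  v_{1} + v_{9} = v_{7} ; sig = ⟨2 | 1⟩
  P={2,7}:  v_{2} + v_{7} = v_{9} ; sig = ⟨2 | 1⟩
  P={2,9}:  v_{2} + v_{9} = v_{5} ; sig = ⟨2 | 1⟩
  P={3,5}:  v_{3} + v_{5} = v_{8} ; sig = ⟨2 | 1⟩
  P={4,8}:  v_{4} + v_{8} = v_{5} ; sig = ⟨2 | 1⟩
  P={6,8}:  v_{6} + v_{8} = v_{3} ; sig = ⟨2 | 1⟩
  P={6,9}:  v_{6} + v_{9} = v_{1} ; sig = ⟨2 | 1⟩
  P={0,3}:  v_{0} + v_{3} = v_{7} + v_{9} ; sig = ⟨2 | 1 1⟩
  P={3,9}:  v_{3} + v_{9} = v_{1} + v_{8} ; sig = ⟨2 | 1 1⟩
  P={0,6}:  v_{0} + v_{6} = v_{1} + v_{4} + v_{7} ; sig = ⟨2 | 1 1 1⟩
  P={0,1}:  v_{0} + v_{1} = v_{4} + 2·v_{7} ; sig = ⟨2 | 1 2⟩
  P={0,2}:  v_{0} + v_{2} = v_{4} + 2·v_{9} ; sig = ⟨2 | 1 2⟩
  P={3,7}:  v_{3} + v_{7} = 2·v_{1} + v_{8} ; sig = ⟨2 | 1 2⟩
  P={0,5}:  v_{0} + v_{5} = v_{4} + 3·v_{9} ; sig = ⟨2 | 1 3⟩
  P={5,7}:  v_{5} + v_{7} = 2·v_{9} ; sig = ⟨2 | 2⟩
  P={6,7}:  v_{6} + v_{7} = 2·v_{1} ; sig = ⟨2 | 2⟩
  P={0,8}:  v_{0} + v_{8} = 3·v_{9} ; sig = ⟨2 | 3⟩
  P={4,7,9}:  v_{4} + v_{7} + v_{9} = v_{0} ; sig = ⟨3 | 1⟩

Sorted signature multiset PRS(X):
[⟨2 | 0⟩, ⟨2 | 0⟩, ⟨2 | 0⟩, ⟨2 | 1⟩, ⟨2 | 1⟩, ⟨2 | 1⟩, ⟨2 | 1⟩, ⟨2 | 1⟩, ⟨2 | 1⟩, ⟨2 | 1⟩, ⟨2 | 1⟩, ⟨2 | 1 1⟩, ⟨2 | 1 1⟩, ⟨2 | 1 1 1⟩, ⟨2 | 1 2⟩, ⟨2 | 1 2⟩, ⟨2 | 1 2⟩, ⟨2 | 1 3⟩, ⟨2 | 2⟩, ⟨2 | 2⟩, ⟨2 | 3⟩, ⟨3 | 1⟩]


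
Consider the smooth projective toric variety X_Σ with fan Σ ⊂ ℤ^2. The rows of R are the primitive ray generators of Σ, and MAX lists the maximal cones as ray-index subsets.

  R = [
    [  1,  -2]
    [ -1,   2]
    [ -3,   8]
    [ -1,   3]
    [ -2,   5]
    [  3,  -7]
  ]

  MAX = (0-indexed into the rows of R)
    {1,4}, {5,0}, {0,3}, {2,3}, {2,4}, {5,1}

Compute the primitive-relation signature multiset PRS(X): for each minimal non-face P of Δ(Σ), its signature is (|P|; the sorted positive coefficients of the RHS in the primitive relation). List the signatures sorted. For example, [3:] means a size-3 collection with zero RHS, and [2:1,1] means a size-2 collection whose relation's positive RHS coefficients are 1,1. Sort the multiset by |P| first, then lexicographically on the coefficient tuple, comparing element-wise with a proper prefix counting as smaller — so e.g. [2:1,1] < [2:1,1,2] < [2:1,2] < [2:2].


|primitive collections| = 9. Relations:

  • {0,1}:  v_{0} + v_{1} = 0 ; sig = [2:]
  • {0,4}:  v_{0} + v_{4} = v_{3} ; sig = [2:1]
  • {1,3}:  v_{1} + v_{3} = v_{4} ; sig = [2:1]
  • {3,4}:  v_{3} + v_{4} = v_{2} ; sig = [2:1]
  • {4,5}:  v_{4} + v_{5} = v_{0} ; sig = [2:1]
  • {2,5}:  v_{2} + v_{5} = v_{0} + v_{3} ; sig = [2:1,1]
  • {0,2}:  v_{0} + v_{2} = 2·v_{3} ; sig = [2:2]
  • {1,2}:  v_{1} + v_{2} = 2·v_{4} ; sig = [2:2]
  • {3,5}:  v_{3} + v_{5} = 2·v_{0} ; sig = [2:2]

Hence PRS(X_Σ) =
{ [2:],  [2:1] ×4,  [2:1,1],  [2:2] ×3 }


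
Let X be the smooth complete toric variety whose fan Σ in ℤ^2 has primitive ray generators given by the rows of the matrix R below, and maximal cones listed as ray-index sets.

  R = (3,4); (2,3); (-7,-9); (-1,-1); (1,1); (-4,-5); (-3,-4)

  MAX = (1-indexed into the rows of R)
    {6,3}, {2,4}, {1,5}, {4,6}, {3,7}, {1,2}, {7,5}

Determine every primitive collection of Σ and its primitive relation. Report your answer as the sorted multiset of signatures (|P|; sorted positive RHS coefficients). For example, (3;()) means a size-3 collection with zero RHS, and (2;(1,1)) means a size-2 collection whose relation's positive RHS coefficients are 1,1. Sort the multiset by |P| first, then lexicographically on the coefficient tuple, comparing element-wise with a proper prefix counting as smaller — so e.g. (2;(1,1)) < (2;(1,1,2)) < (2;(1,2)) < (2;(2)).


The 14 primitive collections of Σ (r=7, n=2):

  P = {1,7}:  v_{1} + v_{7} = 0  ⇒ sig = (2;())
  P = {4,5}:  v_{4} + v_{5} = 0  ⇒ sig = (2;())
  P = {1,3}:  v_{1} + v_{3} = v_{6}  ⇒ sig = (2;(1))
  P = {1,4}:  v_{1} + v_{4} = v_{2}  ⇒ sig = (2;(1))
  P = {1,6}:  v_{1} + v_{6} = v_{4}  ⇒ sig = (2;(1))
  P = {2,5}:  v_{2} + v_{5} = v_{1}  ⇒ sig = (2;(1))
  P = {2,7}:  v_{2} + v_{7} = v_{4}  ⇒ sig = (2;(1))
  P = {4,7}:  v_{4} + v_{7} = v_{6}  ⇒ sig = (2;(1))
  P = {5,6}:  v_{5} + v_{6} = v_{7}  ⇒ sig = (2;(1))
  P = {6,7}:  v_{6} + v_{7} = v_{3}  ⇒ sig = (2;(1))
  P = {2,3}:  v_{2} + v_{3} = v_{4} + v_{6}  ⇒ sig = (2;(1,1))
  P = {2,6}:  v_{2} + v_{6} = 2·v_{4}  ⇒ sig = (2;(2))
  P = {3,4}:  v_{3} + v_{4} = 2·v_{6}  ⇒ sig = (2;(2))
  P = {3,5}:  v_{3} + v_{5} = 2·v_{7}  ⇒ sig = (2;(2))

so the primitive-relation signature multiset is
[(2;()), (2;()), (2;(1)), (2;(1)), (2;(1)), (2;(1)), (2;(1)), (2;(1)), (2;(1)), (2;(1)), (2;(1,1)), (2;(2)), (2;(2)), (2;(2))]


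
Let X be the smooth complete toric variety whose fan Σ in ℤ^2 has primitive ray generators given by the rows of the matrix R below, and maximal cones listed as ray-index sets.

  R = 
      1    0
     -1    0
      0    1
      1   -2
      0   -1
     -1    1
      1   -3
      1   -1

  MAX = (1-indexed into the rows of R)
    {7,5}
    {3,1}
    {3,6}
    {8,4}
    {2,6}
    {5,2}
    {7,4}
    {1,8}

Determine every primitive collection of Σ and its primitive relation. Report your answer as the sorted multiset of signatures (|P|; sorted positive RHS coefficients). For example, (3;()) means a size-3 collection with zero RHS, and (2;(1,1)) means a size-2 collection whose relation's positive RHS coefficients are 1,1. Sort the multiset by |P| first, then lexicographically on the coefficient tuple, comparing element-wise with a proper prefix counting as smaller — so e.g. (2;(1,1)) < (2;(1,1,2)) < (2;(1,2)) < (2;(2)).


Minimal non-faces — 20 found among 8 rays, 8 max cones:

  P={1,2}:  v_{1} + v_{2} = 0  ⇒ sig = (2;())
  P={3,5}:  v_{3} + v_{5} = 0  ⇒ sig = (2;())
  P={6,8}:  v_{6} + v_{8} = 0  ⇒ sig = (2;())
  P={1,5}:  v_{1} + v_{5} = v_{8}  ⇒ sig = (2;(1))
  P={1,6}:  v_{1} + v_{6} = v_{3}  ⇒ sig = (2;(1))
  P={2,3}:  v_{2} + v_{3} = v_{6}  ⇒ sig = (2;(1))
  P={2,8}:  v_{2} + v_{8} = v_{5}  ⇒ sig = (2;(1))
  P={3,4}:  v_{3} + v_{4} = v_{8}  ⇒ sig = (2;(1))
  P={3,7}:  v_{3} + v_{7} = v_{4}  ⇒ sig = (2;(1))
  P={3,8}:  v_{3} + v_{8} = v_{1}  ⇒ sig = (2;(1))
  P={4,5}:  v_{4} + v_{5} = v_{7}  ⇒ sig = (2;(1))
  P={4,6}:  v_{4} + v_{6} = v_{5}  ⇒ sig = (2;(1))
  P={5,6}:  v_{5} + v_{6} = v_{2}  ⇒ sig = (2;(1))
  P={5,8}:  v_{5} + v_{8} = v_{4}  ⇒ sig = (2;(1))
  P={1,7}:  v_{1} + v_{7} = v_{4} + v_{8}  ⇒ sig = (2;(1,1))
  P={1,4}:  v_{1} + v_{4} = 2·v_{8}  ⇒ sig = (2;(2))
  P={2,4}:  v_{2} + v_{4} = 2·v_{5}  ⇒ sig = (2;(2))
  P={6,7}:  v_{6} + v_{7} = 2·v_{5}  ⇒ sig = (2;(2))
  P={7,8}:  v_{7} + v_{8} = 2·v_{4}  ⇒ sig = (2;(2))
  P={2,7}:  v_{2} + v_{7} = 3·v_{5}  ⇒ sig = (2;(3))

Sorted signature multiset PRS(X):
    (2;())
    (2;())
    (2;())
    (2;(1))
    (2;(1))
    (2;(1))
    (2;(1))
    (2;(1))
    (2;(1))
    (2;(1))
    (2;(1))
    (2;(1))
    (2;(1))
    (2;(1))
    (2;(1,1))
    (2;(2))
    (2;(2))
    (2;(2))
    (2;(2))
    (2;(3))


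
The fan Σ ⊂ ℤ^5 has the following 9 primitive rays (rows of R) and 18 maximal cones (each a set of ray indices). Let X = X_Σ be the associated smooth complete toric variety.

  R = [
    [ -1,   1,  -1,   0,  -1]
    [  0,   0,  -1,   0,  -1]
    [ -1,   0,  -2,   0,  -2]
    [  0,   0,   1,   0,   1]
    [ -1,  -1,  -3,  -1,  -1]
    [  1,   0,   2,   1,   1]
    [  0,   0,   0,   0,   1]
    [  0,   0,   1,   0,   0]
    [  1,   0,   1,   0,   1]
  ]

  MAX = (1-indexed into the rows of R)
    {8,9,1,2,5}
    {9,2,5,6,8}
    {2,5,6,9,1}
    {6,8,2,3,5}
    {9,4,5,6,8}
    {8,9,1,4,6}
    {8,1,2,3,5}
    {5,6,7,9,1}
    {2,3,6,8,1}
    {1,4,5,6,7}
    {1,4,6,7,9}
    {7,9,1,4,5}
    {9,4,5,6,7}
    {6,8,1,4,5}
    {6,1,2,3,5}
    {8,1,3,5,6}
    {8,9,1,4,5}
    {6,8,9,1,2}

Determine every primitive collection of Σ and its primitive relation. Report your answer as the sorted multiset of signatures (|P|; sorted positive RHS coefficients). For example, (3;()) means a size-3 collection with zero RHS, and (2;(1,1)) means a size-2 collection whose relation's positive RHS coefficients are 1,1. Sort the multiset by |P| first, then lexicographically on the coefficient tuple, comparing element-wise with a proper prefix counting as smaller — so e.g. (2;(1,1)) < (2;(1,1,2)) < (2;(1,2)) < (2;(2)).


Σ has 9 primitive collections:

  P = {2,4}:  v_{2} + v_{4} = 0  ⟹  sig = (2;())
  P = {3,9}:  v_{3} + v_{9} = v_{2}  ⟹  sig = (2;(1))
  P = {7,8}:  v_{7} + v_{8} = v_{4}  ⟹  sig = (2;(1))
  P = {3,7}:  v_{3} + v_{7} = v_{1} + v_{5} + v_{6}  ⟹  sig = (2;(1,1,1))
  P = {2,7}:  v_{2} + v_{7} = v_{1} + v_{5} + v_{6} + v_{9}  ⟹  sig = (2;(1,1,1,1))
  P = {3,4}:  v_{3} + v_{4} = v_{1} + v_{5} + v_{6} + v_{8}  ⟹  sig = (2;(1,1,1,1))
  P = {1,5,6,8,9}:  v_{1} + v_{5} + v_{6} + v_{8} + v_{9} = 0  ⟹  sig = (5;())
  P = {1,2,5,6,8}:  v_{1} + v_{2} + v_{5} + v_{6} + v_{8} = v_{3}  ⟹  sig = (5;(1))
  P = {1,4,5,6,9}:  v_{1} + v_{4} + v_{5} + v_{6} + v_{9} = v_{7}  ⟹  sig = (5;(1))

Hence PRS(X_Σ) =
    (2;())
    (2;(1))
    (2;(1))
    (2;(1,1,1))
    (2;(1,1,1,1))
    (2;(1,1,1,1))
    (5;())
    (5;(1))
    (5;(1))


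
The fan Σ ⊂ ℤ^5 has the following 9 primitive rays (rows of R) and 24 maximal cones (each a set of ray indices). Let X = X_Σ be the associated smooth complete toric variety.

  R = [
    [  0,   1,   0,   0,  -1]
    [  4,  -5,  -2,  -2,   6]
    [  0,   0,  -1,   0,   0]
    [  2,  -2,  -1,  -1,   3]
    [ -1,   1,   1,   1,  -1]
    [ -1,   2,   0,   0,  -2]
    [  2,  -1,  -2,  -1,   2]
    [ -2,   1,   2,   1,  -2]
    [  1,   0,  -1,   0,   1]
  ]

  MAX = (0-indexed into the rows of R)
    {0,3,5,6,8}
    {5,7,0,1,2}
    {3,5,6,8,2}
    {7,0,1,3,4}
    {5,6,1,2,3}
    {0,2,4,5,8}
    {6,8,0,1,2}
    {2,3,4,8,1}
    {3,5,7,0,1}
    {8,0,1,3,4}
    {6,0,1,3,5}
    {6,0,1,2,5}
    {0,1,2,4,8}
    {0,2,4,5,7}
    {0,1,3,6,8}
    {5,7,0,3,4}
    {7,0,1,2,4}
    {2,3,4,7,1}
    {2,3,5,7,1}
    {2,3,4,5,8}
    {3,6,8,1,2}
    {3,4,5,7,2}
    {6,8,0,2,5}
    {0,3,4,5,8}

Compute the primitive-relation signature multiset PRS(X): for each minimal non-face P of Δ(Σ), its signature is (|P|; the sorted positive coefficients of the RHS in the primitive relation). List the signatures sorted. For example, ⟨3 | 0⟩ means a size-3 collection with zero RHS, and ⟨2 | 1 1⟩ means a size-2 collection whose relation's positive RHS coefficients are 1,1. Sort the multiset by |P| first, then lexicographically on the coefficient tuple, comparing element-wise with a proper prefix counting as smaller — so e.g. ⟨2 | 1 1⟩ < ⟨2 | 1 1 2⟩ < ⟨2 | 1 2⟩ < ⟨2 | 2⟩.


Σ has 6 primitive collections:

  P={6,7}:  v_{6} + v_{7} = 0 — sig = ⟨2 | 0⟩
  P={4,6}:  v_{4} + v_{6} = v_{8} — sig = ⟨2 | 1⟩
  P={7,8}:  v_{7} + v_{8} = v_{4} — sig = ⟨2 | 1⟩
  P={0,2,3}:  v_{0} + v_{2} + v_{3} = v_{6} — sig = ⟨3 | 1⟩
  P={1,4,5}:  v_{1} + v_{4} + v_{5} = v_{3} — sig = ⟨3 | 1⟩
  P={1,5,8}:  v_{1} + v_{5} + v_{8} = v_{3} + v_{6} — sig = ⟨3 | 1 1⟩

Sorted signature multiset PRS(X):
    ⟨2 | 0⟩
    ⟨2 | 1⟩
    ⟨2 | 1⟩
    ⟨3 | 1⟩
    ⟨3 | 1⟩
    ⟨3 | 1 1⟩


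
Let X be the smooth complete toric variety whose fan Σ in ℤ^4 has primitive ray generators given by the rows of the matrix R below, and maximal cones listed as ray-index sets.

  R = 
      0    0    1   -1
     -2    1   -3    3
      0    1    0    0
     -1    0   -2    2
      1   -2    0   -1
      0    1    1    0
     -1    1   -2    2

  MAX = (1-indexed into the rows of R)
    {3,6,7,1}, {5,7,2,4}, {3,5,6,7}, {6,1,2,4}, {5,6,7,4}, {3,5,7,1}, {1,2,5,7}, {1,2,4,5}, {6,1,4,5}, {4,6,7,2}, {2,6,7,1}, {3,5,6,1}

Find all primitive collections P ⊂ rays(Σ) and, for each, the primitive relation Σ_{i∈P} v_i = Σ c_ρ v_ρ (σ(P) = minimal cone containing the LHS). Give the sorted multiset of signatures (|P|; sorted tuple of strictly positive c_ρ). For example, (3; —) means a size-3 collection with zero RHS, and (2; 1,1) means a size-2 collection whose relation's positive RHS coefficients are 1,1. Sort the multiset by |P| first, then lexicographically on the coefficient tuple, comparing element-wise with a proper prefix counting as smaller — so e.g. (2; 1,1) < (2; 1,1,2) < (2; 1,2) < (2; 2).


Δ(Σ) — 7 vertices, 5 min non-faces:

  {3,4}:  v_{3} + v_{4} = v_{7}  ⇒ sig = (2; 1)
  {2,3}:  v_{2} + v_{3} = v_{1} + 2·v_{7}  ⇒ sig = (2; 1,2)
  {1,4,7}:  v_{1} + v_{4} + v_{7} = v_{2}  ⇒ sig = (3; 1)
  {2,5,6}:  v_{2} + v_{5} + v_{6} = v_{4}  ⇒ sig = (3; 1)
  {1,5,6,7}:  v_{1} + v_{5} + v_{6} + v_{7} = 0  ⇒ sig = (4; —)

Signatures (|P|; sorted positive RHS coefficients), sorted:
    |P|=2: 2 collections, coeffs (1), (1,2)
    |P|=3: 2 collections, coeffs (1), (1)
    |P|=4: 1 collection, coeffs ()
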